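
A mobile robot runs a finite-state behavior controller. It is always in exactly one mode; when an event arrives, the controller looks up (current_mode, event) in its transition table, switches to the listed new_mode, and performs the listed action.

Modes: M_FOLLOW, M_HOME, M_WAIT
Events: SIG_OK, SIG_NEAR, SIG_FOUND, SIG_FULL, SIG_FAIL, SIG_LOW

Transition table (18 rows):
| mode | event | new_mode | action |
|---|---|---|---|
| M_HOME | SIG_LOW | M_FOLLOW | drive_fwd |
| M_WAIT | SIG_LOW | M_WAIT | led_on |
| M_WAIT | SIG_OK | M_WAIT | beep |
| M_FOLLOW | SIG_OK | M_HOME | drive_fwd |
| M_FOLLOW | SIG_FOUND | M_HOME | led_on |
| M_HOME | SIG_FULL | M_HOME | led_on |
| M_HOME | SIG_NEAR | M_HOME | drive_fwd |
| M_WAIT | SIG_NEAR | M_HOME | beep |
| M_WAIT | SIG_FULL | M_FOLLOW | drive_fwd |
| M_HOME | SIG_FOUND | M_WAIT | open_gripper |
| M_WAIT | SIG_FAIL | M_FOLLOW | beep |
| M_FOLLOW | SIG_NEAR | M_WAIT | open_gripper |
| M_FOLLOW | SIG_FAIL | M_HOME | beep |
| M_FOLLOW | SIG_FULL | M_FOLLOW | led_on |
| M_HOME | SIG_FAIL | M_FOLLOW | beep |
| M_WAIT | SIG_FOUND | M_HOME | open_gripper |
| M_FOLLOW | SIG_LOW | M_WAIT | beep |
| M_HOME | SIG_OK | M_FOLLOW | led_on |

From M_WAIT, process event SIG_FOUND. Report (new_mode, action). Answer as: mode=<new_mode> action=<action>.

mode=M_HOME action=open_gripper

current mode = M_WAIT; filter table to that mode:
  (M_WAIT, SIG_LOW) → (M_WAIT, led_on)
  (M_WAIT, SIG_OK) → (M_WAIT, beep)
  (M_WAIT, SIG_NEAR) → (M_HOME, beep)
  (M_WAIT, SIG_FULL) → (M_FOLLOW, drive_fwd)
  (M_WAIT, SIG_FAIL) → (M_FOLLOW, beep)
  (M_WAIT, SIG_FOUND) → (M_HOME, open_gripper)  ← event matches
event = SIG_FOUND selects (M_HOME, open_gripper)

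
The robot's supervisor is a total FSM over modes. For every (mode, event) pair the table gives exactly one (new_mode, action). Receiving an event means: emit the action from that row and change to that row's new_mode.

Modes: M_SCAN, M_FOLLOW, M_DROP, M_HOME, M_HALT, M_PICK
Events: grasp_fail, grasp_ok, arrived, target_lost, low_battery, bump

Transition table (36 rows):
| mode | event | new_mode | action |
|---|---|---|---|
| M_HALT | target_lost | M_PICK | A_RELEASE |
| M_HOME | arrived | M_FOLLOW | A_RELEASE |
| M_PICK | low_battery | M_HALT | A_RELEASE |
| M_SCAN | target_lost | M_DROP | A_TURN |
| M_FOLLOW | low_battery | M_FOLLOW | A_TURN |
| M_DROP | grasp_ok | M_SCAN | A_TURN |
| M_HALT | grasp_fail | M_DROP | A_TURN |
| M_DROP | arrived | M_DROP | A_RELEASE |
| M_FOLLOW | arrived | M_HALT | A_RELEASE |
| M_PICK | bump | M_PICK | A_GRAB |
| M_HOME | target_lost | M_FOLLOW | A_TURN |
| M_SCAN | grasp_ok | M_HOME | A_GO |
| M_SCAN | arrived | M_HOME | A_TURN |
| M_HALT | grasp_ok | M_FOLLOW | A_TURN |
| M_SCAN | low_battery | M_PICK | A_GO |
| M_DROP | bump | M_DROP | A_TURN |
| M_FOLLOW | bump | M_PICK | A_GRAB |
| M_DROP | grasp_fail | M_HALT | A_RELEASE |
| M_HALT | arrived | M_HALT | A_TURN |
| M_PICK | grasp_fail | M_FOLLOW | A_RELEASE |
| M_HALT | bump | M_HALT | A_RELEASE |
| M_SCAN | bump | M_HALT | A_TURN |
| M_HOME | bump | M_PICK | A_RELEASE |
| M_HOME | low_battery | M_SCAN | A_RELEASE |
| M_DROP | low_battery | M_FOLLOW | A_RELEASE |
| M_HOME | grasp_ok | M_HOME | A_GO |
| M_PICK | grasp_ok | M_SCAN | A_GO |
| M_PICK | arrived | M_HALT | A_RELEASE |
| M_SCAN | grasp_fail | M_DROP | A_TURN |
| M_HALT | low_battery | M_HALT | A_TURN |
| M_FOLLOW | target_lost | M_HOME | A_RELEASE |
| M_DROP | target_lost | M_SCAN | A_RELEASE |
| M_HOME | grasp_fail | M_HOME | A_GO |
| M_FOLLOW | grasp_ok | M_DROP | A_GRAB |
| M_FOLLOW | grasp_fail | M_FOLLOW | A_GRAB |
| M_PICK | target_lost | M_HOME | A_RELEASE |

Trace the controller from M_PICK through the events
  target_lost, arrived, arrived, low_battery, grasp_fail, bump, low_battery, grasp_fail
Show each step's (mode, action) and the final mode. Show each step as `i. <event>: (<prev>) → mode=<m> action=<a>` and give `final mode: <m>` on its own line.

1. target_lost: (M_PICK) → mode=M_HOME action=A_RELEASE
2. arrived: (M_HOME) → mode=M_FOLLOW action=A_RELEASE
3. arrived: (M_FOLLOW) → mode=M_HALT action=A_RELEASE
4. low_battery: (M_HALT) → mode=M_HALT action=A_TURN
5. grasp_fail: (M_HALT) → mode=M_DROP action=A_TURN
6. bump: (M_DROP) → mode=M_DROP action=A_TURN
7. low_battery: (M_DROP) → mode=M_FOLLOW action=A_RELEASE
8. grasp_fail: (M_FOLLOW) → mode=M_FOLLOW action=A_GRAB

final mode: M_FOLLOW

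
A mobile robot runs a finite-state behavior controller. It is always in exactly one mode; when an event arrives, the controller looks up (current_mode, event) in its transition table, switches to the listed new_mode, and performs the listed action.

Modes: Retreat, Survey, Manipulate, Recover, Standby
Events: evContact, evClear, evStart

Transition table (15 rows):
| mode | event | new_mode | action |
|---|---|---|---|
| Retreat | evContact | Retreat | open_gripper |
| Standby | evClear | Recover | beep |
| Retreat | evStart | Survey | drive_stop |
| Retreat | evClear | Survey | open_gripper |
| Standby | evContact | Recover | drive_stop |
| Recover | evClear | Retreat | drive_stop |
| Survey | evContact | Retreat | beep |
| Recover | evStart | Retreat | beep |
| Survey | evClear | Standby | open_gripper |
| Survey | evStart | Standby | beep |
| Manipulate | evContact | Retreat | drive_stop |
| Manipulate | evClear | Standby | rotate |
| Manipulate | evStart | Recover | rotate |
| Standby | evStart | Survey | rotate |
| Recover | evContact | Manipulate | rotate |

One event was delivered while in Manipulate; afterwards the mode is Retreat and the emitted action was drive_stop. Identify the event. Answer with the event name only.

try evContact: (Manipulate, evContact) → (Retreat, drive_stop)  ← matches
try evClear: (Manipulate, evClear) → (Standby, rotate)
try evStart: (Manipulate, evStart) → (Recover, rotate)

evContact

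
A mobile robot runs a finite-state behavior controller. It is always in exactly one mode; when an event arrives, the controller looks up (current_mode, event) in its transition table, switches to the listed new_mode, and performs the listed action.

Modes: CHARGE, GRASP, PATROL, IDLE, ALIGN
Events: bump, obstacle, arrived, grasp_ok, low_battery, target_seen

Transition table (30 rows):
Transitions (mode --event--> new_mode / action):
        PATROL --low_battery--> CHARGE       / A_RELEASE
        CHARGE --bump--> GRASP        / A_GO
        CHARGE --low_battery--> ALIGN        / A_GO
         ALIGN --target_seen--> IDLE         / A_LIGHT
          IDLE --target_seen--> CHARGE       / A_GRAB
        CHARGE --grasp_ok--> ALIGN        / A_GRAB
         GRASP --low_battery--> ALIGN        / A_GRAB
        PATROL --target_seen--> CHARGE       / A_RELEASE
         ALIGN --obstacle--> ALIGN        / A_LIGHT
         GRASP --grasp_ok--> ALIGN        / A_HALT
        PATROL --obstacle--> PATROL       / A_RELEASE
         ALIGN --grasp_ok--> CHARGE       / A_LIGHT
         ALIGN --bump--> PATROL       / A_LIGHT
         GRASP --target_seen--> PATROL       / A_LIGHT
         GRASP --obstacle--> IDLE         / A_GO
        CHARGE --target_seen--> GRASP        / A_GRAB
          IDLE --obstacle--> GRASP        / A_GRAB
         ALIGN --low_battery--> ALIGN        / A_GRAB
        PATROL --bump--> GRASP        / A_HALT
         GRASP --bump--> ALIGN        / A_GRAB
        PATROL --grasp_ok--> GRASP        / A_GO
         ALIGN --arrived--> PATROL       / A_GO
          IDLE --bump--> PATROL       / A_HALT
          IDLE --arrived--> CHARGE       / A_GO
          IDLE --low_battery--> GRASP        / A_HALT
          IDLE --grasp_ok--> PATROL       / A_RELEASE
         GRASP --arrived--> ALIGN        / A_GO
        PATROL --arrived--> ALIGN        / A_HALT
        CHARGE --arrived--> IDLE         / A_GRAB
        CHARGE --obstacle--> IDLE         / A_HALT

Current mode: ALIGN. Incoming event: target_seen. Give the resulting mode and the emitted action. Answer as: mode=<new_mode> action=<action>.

mode=IDLE action=A_LIGHT

current mode = ALIGN; filter table to that mode:
  (ALIGN, target_seen) → (IDLE, A_LIGHT)  ← event matches
  (ALIGN, obstacle) → (ALIGN, A_LIGHT)
  (ALIGN, grasp_ok) → (CHARGE, A_LIGHT)
  (ALIGN, bump) → (PATROL, A_LIGHT)
  (ALIGN, low_battery) → (ALIGN, A_GRAB)
  (ALIGN, arrived) → (PATROL, A_GO)
event = target_seen selects (IDLE, A_LIGHT)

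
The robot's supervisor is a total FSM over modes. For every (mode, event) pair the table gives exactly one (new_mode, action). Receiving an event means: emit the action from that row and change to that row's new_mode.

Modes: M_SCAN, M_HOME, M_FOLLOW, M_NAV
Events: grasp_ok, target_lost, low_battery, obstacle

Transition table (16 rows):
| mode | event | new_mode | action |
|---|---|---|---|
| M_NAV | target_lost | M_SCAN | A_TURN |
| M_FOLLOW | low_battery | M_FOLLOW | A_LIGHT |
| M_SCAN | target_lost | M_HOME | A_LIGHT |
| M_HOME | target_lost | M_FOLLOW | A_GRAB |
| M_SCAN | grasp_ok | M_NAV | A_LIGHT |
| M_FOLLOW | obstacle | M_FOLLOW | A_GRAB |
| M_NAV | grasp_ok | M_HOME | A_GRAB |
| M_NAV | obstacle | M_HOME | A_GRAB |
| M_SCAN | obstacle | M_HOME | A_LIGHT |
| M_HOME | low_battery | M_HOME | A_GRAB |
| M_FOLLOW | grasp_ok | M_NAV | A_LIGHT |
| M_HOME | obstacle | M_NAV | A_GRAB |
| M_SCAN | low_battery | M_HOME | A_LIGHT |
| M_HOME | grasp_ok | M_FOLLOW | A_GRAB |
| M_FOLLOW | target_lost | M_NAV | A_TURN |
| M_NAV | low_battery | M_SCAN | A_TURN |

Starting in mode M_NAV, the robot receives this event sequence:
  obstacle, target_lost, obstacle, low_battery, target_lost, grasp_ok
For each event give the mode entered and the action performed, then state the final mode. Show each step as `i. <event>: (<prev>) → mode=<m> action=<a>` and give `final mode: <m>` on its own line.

1. obstacle: (M_NAV) → mode=M_HOME action=A_GRAB
2. target_lost: (M_HOME) → mode=M_FOLLOW action=A_GRAB
3. obstacle: (M_FOLLOW) → mode=M_FOLLOW action=A_GRAB
4. low_battery: (M_FOLLOW) → mode=M_FOLLOW action=A_LIGHT
5. target_lost: (M_FOLLOW) → mode=M_NAV action=A_TURN
6. grasp_ok: (M_NAV) → mode=M_HOME action=A_GRAB

final mode: M_HOME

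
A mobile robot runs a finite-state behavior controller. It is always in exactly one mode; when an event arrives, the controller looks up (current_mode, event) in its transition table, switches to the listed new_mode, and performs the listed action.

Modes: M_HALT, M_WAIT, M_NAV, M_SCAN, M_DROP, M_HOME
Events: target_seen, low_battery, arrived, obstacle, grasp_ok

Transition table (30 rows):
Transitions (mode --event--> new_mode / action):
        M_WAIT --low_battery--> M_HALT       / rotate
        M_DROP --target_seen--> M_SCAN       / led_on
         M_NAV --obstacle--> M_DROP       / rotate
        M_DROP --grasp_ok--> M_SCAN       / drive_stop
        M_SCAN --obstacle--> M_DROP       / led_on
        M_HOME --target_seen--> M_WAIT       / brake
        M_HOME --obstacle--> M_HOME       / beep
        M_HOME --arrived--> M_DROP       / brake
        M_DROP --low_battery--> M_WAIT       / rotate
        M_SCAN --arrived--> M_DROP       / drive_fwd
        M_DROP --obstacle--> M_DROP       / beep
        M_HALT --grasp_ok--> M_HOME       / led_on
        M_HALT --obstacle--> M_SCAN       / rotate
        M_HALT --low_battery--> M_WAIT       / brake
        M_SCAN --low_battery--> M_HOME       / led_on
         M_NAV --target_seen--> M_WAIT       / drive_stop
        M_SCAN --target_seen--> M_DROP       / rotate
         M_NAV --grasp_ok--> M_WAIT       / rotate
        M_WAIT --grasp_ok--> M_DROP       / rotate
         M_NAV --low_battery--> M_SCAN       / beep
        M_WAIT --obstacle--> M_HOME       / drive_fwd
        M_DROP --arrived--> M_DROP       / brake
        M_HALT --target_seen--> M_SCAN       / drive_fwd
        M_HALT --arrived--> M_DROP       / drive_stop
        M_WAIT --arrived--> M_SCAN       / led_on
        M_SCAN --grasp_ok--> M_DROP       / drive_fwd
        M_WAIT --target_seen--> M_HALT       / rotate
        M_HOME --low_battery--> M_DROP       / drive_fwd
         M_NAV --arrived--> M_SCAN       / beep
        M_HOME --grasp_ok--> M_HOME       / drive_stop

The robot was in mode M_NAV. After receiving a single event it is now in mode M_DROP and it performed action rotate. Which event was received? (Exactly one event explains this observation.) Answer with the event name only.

try target_seen: (M_NAV, target_seen) → (M_WAIT, drive_stop)
try low_battery: (M_NAV, low_battery) → (M_SCAN, beep)
try arrived: (M_NAV, arrived) → (M_SCAN, beep)
try obstacle: (M_NAV, obstacle) → (M_DROP, rotate)  ← matches
try grasp_ok: (M_NAV, grasp_ok) → (M_WAIT, rotate)

obstacle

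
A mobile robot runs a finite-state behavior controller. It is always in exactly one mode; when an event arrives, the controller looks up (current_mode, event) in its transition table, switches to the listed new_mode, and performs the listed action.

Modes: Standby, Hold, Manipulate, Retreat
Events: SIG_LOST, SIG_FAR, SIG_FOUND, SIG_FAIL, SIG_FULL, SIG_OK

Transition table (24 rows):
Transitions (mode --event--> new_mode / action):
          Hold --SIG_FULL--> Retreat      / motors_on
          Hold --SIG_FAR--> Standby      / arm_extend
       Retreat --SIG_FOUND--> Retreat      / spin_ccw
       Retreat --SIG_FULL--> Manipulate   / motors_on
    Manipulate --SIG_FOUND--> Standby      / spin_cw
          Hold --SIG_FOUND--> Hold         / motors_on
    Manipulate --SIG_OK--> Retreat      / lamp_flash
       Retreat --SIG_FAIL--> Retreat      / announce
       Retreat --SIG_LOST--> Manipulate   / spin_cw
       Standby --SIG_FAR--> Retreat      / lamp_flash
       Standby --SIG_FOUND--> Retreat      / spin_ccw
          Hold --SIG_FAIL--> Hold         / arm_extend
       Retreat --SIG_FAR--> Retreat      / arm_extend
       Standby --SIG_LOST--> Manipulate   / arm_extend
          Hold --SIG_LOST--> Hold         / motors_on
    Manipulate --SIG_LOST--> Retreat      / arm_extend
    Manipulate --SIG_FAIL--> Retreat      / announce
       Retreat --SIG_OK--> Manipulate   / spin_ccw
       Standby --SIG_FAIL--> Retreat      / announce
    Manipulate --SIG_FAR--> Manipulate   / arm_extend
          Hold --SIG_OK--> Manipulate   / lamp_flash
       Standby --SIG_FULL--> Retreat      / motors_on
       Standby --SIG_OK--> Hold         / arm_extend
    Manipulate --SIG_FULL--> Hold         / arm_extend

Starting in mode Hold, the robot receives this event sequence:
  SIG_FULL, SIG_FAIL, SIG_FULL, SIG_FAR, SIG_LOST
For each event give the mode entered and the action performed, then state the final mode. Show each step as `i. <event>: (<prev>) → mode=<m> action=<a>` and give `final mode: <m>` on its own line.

final mode: Retreat

1. SIG_FULL: (Hold) → mode=Retreat action=motors_on
2. SIG_FAIL: (Retreat) → mode=Retreat action=announce
3. SIG_FULL: (Retreat) → mode=Manipulate action=motors_on
4. SIG_FAR: (Manipulate) → mode=Manipulate action=arm_extend
5. SIG_LOST: (Manipulate) → mode=Retreat action=arm_extend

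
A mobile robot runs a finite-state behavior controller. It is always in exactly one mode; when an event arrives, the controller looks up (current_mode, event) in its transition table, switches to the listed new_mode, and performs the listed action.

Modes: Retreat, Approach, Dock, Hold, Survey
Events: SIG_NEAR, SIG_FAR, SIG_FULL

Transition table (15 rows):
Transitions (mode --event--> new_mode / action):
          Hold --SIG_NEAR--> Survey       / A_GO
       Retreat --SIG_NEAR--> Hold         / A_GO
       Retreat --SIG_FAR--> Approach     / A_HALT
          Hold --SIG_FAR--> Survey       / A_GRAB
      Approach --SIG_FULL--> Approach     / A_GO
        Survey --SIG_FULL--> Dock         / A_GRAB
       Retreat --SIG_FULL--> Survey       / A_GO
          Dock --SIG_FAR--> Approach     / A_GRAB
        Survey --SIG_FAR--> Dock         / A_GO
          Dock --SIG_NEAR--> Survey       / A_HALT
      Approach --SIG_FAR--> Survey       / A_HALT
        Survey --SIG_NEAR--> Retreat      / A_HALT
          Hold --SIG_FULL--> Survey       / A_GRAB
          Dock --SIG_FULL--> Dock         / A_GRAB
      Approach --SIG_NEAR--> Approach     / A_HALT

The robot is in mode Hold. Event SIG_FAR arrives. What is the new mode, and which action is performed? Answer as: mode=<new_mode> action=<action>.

mode=Survey action=A_GRAB

current mode = Hold; filter table to that mode:
  (Hold, SIG_NEAR) → (Survey, A_GO)
  (Hold, SIG_FAR) → (Survey, A_GRAB)  ← event matches
  (Hold, SIG_FULL) → (Survey, A_GRAB)
event = SIG_FAR selects (Survey, A_GRAB)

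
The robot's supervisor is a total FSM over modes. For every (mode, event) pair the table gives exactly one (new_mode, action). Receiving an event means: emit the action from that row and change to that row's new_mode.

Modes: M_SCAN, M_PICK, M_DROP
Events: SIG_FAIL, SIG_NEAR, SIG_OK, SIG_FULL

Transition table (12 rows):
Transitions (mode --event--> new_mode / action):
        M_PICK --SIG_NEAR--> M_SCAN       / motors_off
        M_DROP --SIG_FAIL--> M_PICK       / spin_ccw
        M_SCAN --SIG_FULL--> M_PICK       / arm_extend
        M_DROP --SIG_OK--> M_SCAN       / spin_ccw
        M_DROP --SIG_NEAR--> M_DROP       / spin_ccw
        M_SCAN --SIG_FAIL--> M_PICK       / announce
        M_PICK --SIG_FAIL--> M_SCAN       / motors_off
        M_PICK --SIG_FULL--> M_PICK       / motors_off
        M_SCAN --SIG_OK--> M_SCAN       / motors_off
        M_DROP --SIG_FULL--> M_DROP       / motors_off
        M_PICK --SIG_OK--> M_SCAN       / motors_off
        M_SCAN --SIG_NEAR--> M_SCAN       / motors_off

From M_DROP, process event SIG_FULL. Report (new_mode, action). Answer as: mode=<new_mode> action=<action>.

current mode = M_DROP; filter table to that mode:
  (M_DROP, SIG_FAIL) → (M_PICK, spin_ccw)
  (M_DROP, SIG_OK) → (M_SCAN, spin_ccw)
  (M_DROP, SIG_NEAR) → (M_DROP, spin_ccw)
  (M_DROP, SIG_FULL) → (M_DROP, motors_off)  ← event matches
event = SIG_FULL selects (M_DROP, motors_off)

mode=M_DROP action=motors_off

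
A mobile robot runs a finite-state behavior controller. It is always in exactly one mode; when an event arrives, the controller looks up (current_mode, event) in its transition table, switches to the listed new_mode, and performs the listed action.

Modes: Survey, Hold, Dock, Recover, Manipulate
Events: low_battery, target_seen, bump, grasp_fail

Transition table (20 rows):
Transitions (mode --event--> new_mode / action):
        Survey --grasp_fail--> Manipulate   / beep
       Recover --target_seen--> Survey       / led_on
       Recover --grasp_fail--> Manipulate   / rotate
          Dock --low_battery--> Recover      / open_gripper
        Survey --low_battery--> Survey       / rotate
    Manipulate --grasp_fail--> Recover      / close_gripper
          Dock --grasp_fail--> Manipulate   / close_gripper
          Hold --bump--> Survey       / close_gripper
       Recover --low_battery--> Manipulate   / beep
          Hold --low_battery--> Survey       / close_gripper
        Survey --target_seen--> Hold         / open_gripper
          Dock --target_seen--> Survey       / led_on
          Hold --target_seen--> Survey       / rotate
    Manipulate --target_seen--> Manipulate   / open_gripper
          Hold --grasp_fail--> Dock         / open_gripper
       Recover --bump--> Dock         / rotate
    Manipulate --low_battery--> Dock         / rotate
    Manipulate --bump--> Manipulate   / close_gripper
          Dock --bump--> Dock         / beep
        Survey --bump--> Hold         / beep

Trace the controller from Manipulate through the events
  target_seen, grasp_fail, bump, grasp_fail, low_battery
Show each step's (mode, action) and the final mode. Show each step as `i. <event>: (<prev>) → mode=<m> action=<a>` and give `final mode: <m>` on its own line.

final mode: Dock

1. target_seen: (Manipulate) → mode=Manipulate action=open_gripper
2. grasp_fail: (Manipulate) → mode=Recover action=close_gripper
3. bump: (Recover) → mode=Dock action=rotate
4. grasp_fail: (Dock) → mode=Manipulate action=close_gripper
5. low_battery: (Manipulate) → mode=Dock action=rotate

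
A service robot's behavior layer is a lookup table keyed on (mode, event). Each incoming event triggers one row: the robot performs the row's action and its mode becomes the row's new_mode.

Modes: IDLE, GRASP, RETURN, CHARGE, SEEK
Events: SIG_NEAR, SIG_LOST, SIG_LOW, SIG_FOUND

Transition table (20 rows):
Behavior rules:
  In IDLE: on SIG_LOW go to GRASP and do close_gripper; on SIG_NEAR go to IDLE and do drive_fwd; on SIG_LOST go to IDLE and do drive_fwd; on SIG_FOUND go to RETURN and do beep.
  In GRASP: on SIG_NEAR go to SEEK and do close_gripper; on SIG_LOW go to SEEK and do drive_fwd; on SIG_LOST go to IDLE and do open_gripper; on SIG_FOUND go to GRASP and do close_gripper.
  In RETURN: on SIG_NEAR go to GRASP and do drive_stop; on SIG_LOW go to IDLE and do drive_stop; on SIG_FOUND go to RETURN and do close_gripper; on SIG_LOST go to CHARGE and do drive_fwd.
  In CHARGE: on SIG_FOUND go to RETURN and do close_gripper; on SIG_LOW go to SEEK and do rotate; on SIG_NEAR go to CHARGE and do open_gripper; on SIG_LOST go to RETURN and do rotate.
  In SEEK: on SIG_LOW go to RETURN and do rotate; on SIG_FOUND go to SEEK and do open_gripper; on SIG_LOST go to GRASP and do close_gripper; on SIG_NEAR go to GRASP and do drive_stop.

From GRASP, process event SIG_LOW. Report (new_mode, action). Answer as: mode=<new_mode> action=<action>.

current mode = GRASP; filter table to that mode:
  (GRASP, SIG_NEAR) → (SEEK, close_gripper)
  (GRASP, SIG_LOW) → (SEEK, drive_fwd)  ← event matches
  (GRASP, SIG_LOST) → (IDLE, open_gripper)
  (GRASP, SIG_FOUND) → (GRASP, close_gripper)
event = SIG_LOW selects (SEEK, drive_fwd)

mode=SEEK action=drive_fwd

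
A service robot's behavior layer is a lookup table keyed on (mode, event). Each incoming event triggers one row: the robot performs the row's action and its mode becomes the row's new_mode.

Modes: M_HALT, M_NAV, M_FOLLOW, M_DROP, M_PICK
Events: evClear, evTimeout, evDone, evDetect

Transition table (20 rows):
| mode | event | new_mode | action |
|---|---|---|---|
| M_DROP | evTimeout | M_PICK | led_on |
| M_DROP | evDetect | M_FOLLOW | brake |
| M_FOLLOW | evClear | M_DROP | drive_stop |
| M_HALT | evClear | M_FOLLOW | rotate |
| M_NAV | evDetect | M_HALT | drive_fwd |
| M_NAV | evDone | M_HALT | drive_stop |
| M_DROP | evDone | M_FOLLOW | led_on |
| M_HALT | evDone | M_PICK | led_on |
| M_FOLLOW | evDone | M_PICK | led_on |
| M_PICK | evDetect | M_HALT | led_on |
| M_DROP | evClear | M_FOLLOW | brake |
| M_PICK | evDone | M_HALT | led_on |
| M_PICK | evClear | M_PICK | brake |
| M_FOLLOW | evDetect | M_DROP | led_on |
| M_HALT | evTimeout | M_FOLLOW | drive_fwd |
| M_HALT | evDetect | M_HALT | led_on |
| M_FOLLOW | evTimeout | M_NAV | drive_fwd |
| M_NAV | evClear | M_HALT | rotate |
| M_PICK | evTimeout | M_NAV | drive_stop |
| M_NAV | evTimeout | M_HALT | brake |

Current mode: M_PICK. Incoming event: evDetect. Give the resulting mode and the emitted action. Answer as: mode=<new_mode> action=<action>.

mode=M_HALT action=led_on

current mode = M_PICK; filter table to that mode:
  (M_PICK, evDetect) → (M_HALT, led_on)  ← event matches
  (M_PICK, evDone) → (M_HALT, led_on)
  (M_PICK, evClear) → (M_PICK, brake)
  (M_PICK, evTimeout) → (M_NAV, drive_stop)
event = evDetect selects (M_HALT, led_on)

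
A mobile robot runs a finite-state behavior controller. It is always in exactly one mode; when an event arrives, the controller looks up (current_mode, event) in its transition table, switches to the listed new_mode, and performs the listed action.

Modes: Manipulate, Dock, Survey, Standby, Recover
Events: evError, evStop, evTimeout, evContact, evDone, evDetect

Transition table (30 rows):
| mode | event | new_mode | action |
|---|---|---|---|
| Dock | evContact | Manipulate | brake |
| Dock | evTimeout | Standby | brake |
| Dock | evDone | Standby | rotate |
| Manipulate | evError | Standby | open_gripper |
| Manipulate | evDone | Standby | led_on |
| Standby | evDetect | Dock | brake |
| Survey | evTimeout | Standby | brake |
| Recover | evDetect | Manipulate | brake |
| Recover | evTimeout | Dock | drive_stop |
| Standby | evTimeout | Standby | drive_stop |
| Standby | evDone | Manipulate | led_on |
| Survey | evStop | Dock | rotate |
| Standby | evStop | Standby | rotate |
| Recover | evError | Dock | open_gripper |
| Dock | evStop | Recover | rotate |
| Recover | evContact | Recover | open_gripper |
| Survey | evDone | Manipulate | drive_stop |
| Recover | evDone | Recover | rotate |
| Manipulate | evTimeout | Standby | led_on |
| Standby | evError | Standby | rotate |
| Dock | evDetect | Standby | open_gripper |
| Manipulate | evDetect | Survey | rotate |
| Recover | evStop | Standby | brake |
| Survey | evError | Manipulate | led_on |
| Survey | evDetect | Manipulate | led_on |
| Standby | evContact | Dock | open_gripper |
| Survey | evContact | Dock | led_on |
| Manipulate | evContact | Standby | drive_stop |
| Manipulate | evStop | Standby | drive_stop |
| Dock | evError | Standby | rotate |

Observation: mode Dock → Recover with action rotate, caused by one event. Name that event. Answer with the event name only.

evStop

try evError: (Dock, evError) → (Standby, rotate)
try evStop: (Dock, evStop) → (Recover, rotate)  ← matches
try evTimeout: (Dock, evTimeout) → (Standby, brake)
try evContact: (Dock, evContact) → (Manipulate, brake)
try evDone: (Dock, evDone) → (Standby, rotate)
try evDetect: (Dock, evDetect) → (Standby, open_gripper)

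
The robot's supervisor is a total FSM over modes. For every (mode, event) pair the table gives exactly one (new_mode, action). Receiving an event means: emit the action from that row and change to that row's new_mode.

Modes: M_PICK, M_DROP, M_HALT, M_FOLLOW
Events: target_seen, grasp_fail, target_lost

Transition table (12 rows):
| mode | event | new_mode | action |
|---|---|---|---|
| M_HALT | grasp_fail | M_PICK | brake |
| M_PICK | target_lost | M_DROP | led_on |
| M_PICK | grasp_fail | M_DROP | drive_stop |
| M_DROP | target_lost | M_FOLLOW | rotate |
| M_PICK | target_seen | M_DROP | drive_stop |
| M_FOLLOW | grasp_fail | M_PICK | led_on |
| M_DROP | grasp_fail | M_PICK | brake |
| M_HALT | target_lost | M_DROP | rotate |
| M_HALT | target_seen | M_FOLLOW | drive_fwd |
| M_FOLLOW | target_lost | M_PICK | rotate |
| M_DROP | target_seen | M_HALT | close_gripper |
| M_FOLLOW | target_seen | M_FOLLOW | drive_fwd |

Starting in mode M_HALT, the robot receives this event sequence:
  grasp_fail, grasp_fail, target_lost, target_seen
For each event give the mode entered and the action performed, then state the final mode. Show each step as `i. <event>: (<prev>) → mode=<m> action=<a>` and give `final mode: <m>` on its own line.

1. grasp_fail: (M_HALT) → mode=M_PICK action=brake
2. grasp_fail: (M_PICK) → mode=M_DROP action=drive_stop
3. target_lost: (M_DROP) → mode=M_FOLLOW action=rotate
4. target_seen: (M_FOLLOW) → mode=M_FOLLOW action=drive_fwd

final mode: M_FOLLOW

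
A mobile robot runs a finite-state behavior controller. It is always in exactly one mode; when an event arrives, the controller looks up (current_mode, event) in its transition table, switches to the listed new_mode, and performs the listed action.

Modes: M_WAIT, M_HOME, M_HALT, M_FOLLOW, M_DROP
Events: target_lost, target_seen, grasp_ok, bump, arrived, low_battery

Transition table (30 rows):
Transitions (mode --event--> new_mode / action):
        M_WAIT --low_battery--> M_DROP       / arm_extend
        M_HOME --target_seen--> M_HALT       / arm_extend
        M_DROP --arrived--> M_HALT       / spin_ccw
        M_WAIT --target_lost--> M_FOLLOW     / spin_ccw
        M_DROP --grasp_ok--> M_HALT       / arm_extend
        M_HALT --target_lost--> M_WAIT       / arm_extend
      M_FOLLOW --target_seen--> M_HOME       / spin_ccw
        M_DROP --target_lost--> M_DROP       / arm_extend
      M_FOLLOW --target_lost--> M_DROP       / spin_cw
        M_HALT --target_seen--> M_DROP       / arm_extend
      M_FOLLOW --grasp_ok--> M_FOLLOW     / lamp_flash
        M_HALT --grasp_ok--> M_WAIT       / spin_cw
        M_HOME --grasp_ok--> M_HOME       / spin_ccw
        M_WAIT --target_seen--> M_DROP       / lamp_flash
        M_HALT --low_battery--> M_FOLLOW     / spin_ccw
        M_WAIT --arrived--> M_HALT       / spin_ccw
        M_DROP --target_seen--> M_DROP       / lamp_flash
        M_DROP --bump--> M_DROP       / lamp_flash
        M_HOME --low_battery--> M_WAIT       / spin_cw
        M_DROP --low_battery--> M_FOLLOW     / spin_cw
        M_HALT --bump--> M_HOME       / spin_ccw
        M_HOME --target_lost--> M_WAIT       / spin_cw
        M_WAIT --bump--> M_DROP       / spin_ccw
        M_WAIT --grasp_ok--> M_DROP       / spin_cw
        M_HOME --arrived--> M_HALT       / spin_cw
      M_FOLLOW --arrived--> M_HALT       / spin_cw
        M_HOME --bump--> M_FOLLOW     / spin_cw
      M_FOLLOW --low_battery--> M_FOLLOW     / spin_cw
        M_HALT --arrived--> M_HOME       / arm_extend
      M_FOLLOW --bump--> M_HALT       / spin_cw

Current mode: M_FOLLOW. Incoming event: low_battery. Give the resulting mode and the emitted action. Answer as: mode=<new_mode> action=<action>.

mode=M_FOLLOW action=spin_cw

current mode = M_FOLLOW; filter table to that mode:
  (M_FOLLOW, target_seen) → (M_HOME, spin_ccw)
  (M_FOLLOW, target_lost) → (M_DROP, spin_cw)
  (M_FOLLOW, grasp_ok) → (M_FOLLOW, lamp_flash)
  (M_FOLLOW, arrived) → (M_HALT, spin_cw)
  (M_FOLLOW, low_battery) → (M_FOLLOW, spin_cw)  ← event matches
  (M_FOLLOW, bump) → (M_HALT, spin_cw)
event = low_battery selects (M_FOLLOW, spin_cw)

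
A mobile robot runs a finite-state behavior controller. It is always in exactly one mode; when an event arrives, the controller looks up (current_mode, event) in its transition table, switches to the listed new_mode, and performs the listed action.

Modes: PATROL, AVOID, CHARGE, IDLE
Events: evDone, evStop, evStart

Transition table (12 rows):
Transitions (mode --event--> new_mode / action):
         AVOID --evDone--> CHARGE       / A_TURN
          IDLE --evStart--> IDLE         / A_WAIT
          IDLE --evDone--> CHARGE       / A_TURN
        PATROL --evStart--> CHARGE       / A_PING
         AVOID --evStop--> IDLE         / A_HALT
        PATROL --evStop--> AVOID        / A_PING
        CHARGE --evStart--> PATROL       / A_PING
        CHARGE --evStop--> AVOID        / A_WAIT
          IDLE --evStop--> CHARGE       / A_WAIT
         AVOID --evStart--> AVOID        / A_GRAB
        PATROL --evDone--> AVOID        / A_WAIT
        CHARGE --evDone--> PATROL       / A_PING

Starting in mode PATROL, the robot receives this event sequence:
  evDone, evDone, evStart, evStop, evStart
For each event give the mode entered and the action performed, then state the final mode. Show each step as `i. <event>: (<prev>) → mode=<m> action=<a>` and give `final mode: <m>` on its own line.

final mode: AVOID

1. evDone: (PATROL) → mode=AVOID action=A_WAIT
2. evDone: (AVOID) → mode=CHARGE action=A_TURN
3. evStart: (CHARGE) → mode=PATROL action=A_PING
4. evStop: (PATROL) → mode=AVOID action=A_PING
5. evStart: (AVOID) → mode=AVOID action=A_GRAB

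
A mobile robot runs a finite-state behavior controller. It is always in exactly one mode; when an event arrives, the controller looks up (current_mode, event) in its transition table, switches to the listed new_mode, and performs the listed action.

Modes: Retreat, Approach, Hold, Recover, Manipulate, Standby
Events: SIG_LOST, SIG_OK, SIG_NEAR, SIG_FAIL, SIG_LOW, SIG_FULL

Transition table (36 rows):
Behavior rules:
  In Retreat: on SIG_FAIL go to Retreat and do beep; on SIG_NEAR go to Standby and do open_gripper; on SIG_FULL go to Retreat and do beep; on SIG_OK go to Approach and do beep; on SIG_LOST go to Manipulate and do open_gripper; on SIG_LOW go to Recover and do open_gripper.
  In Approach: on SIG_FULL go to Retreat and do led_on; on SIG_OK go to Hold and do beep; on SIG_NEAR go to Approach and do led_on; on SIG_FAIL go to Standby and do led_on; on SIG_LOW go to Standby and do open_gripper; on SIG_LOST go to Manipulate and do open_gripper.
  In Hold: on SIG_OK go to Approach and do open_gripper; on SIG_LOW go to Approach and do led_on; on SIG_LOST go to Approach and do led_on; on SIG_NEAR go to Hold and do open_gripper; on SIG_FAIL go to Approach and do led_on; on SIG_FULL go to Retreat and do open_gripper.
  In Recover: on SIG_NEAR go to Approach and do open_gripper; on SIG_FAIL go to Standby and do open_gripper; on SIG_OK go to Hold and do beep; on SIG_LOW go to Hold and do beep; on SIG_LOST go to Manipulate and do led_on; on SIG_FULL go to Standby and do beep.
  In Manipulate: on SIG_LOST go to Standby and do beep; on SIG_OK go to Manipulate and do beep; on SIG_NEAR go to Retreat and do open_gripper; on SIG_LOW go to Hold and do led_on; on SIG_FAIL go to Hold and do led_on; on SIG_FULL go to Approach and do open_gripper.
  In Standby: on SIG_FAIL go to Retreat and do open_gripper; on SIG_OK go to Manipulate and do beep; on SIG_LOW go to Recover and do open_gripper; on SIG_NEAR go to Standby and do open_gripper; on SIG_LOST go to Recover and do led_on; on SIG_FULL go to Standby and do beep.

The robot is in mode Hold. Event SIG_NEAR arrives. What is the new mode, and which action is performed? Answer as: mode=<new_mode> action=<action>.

mode=Hold action=open_gripper

current mode = Hold; filter table to that mode:
  (Hold, SIG_OK) → (Approach, open_gripper)
  (Hold, SIG_LOW) → (Approach, led_on)
  (Hold, SIG_LOST) → (Approach, led_on)
  (Hold, SIG_NEAR) → (Hold, open_gripper)  ← event matches
  (Hold, SIG_FAIL) → (Approach, led_on)
  (Hold, SIG_FULL) → (Retreat, open_gripper)
event = SIG_NEAR selects (Hold, open_gripper)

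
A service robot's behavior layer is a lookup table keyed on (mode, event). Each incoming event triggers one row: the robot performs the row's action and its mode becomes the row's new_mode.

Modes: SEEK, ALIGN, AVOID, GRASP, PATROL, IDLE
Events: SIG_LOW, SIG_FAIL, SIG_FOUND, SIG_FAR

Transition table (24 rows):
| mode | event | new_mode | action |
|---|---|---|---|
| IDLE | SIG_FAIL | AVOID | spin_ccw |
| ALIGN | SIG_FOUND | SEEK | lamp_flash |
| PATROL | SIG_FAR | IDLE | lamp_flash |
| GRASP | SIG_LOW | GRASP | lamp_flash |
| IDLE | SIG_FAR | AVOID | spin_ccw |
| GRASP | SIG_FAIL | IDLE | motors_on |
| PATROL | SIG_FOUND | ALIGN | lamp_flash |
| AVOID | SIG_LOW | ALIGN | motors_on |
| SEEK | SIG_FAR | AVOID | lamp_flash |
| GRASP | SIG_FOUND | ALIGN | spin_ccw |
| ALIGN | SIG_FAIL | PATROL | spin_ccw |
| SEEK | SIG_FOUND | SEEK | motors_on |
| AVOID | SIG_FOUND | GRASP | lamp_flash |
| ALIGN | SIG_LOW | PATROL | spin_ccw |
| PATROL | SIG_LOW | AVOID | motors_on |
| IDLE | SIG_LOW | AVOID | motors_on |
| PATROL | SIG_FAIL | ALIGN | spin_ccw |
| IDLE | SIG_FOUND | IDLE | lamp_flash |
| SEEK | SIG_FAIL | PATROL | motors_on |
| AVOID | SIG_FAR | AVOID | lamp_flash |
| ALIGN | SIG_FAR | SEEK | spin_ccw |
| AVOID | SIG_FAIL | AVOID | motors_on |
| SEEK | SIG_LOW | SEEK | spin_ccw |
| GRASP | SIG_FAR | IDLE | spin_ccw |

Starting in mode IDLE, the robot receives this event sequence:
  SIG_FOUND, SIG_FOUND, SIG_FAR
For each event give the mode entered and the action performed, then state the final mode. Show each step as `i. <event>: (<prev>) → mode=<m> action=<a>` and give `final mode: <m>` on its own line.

1. SIG_FOUND: (IDLE) → mode=IDLE action=lamp_flash
2. SIG_FOUND: (IDLE) → mode=IDLE action=lamp_flash
3. SIG_FAR: (IDLE) → mode=AVOID action=spin_ccw

final mode: AVOID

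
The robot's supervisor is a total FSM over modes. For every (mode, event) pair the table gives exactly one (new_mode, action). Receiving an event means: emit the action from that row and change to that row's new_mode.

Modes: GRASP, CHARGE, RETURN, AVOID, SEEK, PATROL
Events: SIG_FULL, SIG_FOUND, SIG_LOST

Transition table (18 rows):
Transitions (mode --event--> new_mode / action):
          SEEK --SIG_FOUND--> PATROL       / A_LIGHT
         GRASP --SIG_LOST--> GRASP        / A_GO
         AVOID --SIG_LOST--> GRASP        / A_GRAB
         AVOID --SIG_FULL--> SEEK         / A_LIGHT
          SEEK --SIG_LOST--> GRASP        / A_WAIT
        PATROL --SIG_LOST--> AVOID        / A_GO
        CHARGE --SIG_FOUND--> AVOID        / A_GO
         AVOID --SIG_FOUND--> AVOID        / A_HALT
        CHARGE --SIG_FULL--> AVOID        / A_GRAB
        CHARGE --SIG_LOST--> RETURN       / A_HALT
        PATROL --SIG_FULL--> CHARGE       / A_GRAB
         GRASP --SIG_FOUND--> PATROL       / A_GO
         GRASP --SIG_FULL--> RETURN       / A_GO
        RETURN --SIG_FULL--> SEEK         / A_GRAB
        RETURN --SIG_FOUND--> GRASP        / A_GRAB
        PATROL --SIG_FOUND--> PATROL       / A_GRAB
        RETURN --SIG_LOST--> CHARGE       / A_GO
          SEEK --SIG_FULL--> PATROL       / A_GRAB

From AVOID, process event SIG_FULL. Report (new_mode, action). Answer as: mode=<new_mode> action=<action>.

current mode = AVOID; filter table to that mode:
  (AVOID, SIG_LOST) → (GRASP, A_GRAB)
  (AVOID, SIG_FULL) → (SEEK, A_LIGHT)  ← event matches
  (AVOID, SIG_FOUND) → (AVOID, A_HALT)
event = SIG_FULL selects (SEEK, A_LIGHT)

mode=SEEK action=A_LIGHT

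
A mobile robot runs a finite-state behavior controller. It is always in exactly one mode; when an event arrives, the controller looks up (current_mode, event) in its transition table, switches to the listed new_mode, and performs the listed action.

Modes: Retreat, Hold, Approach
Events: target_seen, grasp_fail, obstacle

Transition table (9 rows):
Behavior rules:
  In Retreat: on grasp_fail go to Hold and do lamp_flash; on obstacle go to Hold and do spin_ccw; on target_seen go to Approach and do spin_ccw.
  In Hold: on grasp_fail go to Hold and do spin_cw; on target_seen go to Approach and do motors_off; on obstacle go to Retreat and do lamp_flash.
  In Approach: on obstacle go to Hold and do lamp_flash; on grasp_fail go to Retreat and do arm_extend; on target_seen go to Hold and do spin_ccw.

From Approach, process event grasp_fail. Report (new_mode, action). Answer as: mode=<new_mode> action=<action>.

mode=Retreat action=arm_extend

current mode = Approach; filter table to that mode:
  (Approach, obstacle) → (Hold, lamp_flash)
  (Approach, grasp_fail) → (Retreat, arm_extend)  ← event matches
  (Approach, target_seen) → (Hold, spin_ccw)
event = grasp_fail selects (Retreat, arm_extend)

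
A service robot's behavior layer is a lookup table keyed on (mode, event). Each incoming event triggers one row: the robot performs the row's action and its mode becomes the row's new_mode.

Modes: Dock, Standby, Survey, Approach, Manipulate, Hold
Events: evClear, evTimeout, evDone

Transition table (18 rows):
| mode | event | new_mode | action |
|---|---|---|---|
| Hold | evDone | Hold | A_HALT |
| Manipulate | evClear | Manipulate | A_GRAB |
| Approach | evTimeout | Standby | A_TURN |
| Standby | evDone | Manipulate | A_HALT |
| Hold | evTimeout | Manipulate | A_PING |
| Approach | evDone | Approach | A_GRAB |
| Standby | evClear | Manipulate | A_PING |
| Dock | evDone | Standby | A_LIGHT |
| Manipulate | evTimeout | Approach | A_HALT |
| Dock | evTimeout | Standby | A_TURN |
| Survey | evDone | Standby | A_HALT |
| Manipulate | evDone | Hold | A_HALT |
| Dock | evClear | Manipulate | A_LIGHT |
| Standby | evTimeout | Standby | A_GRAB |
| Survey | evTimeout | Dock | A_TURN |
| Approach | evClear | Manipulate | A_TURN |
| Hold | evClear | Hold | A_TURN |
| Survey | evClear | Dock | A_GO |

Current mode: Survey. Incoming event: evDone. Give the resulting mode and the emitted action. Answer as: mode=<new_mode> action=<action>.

current mode = Survey; filter table to that mode:
  (Survey, evDone) → (Standby, A_HALT)  ← event matches
  (Survey, evTimeout) → (Dock, A_TURN)
  (Survey, evClear) → (Dock, A_GO)
event = evDone selects (Standby, A_HALT)

mode=Standby action=A_HALT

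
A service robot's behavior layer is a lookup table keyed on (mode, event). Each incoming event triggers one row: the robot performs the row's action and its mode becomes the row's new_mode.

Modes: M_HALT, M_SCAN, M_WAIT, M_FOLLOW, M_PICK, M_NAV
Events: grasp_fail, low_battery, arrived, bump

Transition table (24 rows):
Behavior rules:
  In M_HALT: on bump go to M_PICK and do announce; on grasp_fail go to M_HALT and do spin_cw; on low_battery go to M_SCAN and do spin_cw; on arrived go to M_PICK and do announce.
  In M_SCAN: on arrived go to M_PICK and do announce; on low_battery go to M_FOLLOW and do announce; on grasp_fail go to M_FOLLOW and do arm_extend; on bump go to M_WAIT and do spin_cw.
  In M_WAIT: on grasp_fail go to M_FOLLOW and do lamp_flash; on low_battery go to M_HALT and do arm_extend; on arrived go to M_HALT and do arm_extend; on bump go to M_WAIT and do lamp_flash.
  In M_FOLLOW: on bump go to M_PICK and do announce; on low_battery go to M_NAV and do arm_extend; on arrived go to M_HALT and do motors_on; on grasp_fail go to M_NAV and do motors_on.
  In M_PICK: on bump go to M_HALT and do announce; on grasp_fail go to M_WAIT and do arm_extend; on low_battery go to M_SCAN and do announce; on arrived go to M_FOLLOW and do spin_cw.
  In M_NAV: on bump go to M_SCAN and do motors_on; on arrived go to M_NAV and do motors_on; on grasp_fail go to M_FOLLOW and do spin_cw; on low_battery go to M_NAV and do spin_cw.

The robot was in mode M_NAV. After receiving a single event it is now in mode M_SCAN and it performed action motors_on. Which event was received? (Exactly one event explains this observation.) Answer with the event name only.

bump

try grasp_fail: (M_NAV, grasp_fail) → (M_FOLLOW, spin_cw)
try low_battery: (M_NAV, low_battery) → (M_NAV, spin_cw)
try arrived: (M_NAV, arrived) → (M_NAV, motors_on)
try bump: (M_NAV, bump) → (M_SCAN, motors_on)  ← matches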